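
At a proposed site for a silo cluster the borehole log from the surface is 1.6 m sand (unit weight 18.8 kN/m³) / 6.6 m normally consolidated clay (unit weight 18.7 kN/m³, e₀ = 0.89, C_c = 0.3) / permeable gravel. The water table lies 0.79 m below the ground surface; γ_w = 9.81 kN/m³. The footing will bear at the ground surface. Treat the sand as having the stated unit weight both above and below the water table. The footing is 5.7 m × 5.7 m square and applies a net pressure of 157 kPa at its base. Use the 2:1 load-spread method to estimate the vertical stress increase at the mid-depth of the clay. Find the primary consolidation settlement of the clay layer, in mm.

S_c ≈ 288 mm

Mid-depth of clay below the ground surface: z = 1.6 + 6.6/2 = 4.9 m.
Total vertical stress at mid-clay: σ_v = 18.8×1.6 + 18.7×3.3 = 91.79 kPa.
Pore pressure: u = 9.81×(4.9 − 0.79) = 40.319 kPa.
Initial effective stress: σ'_0 = σ_v − u = 91.79 − 40.319 = 51.471 kPa.
Stress increase at mid-clay by the 2:1 spreading method:
Δσ = qBL/((B+z)(L+z)) = 157×5.7×5.7/((5.7+4.9)(5.7+4.9)) = 45.398 kPa
Final effective stress: σ'_f = σ'_0 + Δσ = 51.471 + 45.398 = 96.869 kPa.
Normally consolidated clay, so the full stress increment lies on the virgin compression line:
S_c = C_c·H/(1+e₀)·log₁₀(σ'_f/σ'_0) = 0.3×6.6/(1+0.89)×log₁₀(96.869/51.471)
    = 1.0476 × 0.27462 = 0.2877 m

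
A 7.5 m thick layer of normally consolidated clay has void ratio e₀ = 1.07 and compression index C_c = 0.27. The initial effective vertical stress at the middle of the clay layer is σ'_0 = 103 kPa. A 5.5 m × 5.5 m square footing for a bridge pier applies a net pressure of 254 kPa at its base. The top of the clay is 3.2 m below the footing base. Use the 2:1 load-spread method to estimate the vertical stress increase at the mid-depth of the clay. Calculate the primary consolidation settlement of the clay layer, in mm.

Mid-depth of clay below the footing base: z = 3.2 + 7.5/2 = 6.95 m.
Stress increase at mid-clay by the 2:1 spreading method:
Δσ = qBL/((B+z)(L+z)) = 254×5.5×5.5/((5.5+6.95)(5.5+6.95)) = 49.57 kPa
Final effective stress: σ'_f = σ'_0 + Δσ = 103 + 49.57 = 152.57 kPa.
Normally consolidated clay, so the full stress increment lies on the virgin compression line:
S_c = C_c·H/(1+e₀)·log₁₀(σ'_f/σ'_0) = 0.27×7.5/(1+1.07)×log₁₀(152.57/103)
    = 0.97826 × 0.17063 = 0.1669 m

S_c ≈ 167 mm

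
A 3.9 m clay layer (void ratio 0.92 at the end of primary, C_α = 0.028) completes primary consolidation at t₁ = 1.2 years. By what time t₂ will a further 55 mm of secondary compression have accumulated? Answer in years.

t₂ ≈ 11.1 years

S_s = C_α·H/(1+e_p)·log₁₀(t₂/t₁) ⇒ log₁₀(t₂/t₁) = S_s·(1+e_p)/(C_α·H).
log₁₀(t₂/t₁) = 0.055 × (1+0.92) / (0.028×3.9) = 0.967
t₂ = t₁ × 10^0.967 = 1.2 × 9.269 = 11.12 years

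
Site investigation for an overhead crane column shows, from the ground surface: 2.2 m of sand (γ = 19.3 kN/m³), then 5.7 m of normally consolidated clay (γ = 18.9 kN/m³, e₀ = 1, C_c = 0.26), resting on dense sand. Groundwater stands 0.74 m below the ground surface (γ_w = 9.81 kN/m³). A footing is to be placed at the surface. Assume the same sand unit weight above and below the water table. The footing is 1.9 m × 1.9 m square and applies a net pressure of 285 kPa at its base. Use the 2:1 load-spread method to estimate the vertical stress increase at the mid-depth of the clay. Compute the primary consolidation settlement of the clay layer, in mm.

S_c ≈ 107 mm

Mid-depth of clay below the ground surface: z = 2.2 + 5.7/2 = 5.05 m.
Total vertical stress at mid-clay: σ_v = 19.3×2.2 + 18.9×2.85 = 96.325 kPa.
Pore pressure: u = 9.81×(5.05 − 0.74) = 42.281 kPa.
Initial effective stress: σ'_0 = σ_v − u = 96.325 − 42.281 = 54.044 kPa.
Stress increase at mid-clay by the 2:1 spreading method:
Δσ = qBL/((B+z)(L+z)) = 285×1.9×1.9/((1.9+5.05)(1.9+5.05)) = 21.3 kPa
Final effective stress: σ'_f = σ'_0 + Δσ = 54.044 + 21.3 = 75.344 kPa.
Normally consolidated clay, so the full stress increment lies on the virgin compression line:
S_c = C_c·H/(1+e₀)·log₁₀(σ'_f/σ'_0) = 0.26×5.7/(1+1)×log₁₀(75.344/54.044)
    = 0.741 × 0.1443 = 0.1069 m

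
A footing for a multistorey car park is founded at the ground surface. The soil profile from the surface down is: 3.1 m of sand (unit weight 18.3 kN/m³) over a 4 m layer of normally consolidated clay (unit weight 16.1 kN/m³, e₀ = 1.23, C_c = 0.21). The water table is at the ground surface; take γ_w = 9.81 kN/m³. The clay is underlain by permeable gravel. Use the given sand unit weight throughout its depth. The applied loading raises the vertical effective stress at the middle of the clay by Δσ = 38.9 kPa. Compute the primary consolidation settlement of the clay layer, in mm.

S_c ≈ 113 mm

Mid-depth of clay below the ground surface: z = 3.1 + 4/2 = 5.1 m.
Total vertical stress at mid-clay: σ_v = 18.3×3.1 + 16.1×2 = 88.93 kPa.
Pore pressure: u = 9.81×(5.1 − 0) = 50.031 kPa.
Initial effective stress: σ'_0 = σ_v − u = 88.93 − 50.031 = 38.899 kPa.
Final effective stress: σ'_f = σ'_0 + Δσ = 38.899 + 38.9 = 77.799 kPa.
Normally consolidated clay, so the full stress increment lies on the virgin compression line:
S_c = C_c·H/(1+e₀)·log₁₀(σ'_f/σ'_0) = 0.21×4/(1+1.23)×log₁₀(77.799/38.899)
    = 0.37668 × 0.30104 = 0.1134 m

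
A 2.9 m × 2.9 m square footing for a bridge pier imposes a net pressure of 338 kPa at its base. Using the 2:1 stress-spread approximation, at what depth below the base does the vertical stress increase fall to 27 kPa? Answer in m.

2:1 spreading — at depth z the loaded area has grown by z in each plan dimension:
qB²/(B+z)² = Δσ_z ⇒ z = B(√(q/Δσ_z) − 1) = 2.9×(√(338/27) − 1) = 7.361 m

z ≈ 7.36 m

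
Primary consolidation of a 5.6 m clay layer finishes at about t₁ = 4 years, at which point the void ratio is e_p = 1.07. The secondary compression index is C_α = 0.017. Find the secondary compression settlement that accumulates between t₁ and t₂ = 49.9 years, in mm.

S_s ≈ 50.4 mm

Secondary compression: S_s = C_α·H/(1+e_p)·log₁₀(t₂/t₁)
S_s = 0.017×5.6/(1+1.07)×log₁₀(49.9/4)
    = 0.04599 × 1.096 = 0.05041 m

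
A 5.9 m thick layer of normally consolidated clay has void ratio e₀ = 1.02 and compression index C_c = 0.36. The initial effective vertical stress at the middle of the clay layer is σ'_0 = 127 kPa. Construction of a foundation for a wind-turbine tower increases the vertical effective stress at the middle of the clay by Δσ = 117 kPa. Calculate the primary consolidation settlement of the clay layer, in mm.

Final effective stress: σ'_f = σ'_0 + Δσ = 127 + 117 = 244 kPa.
Normally consolidated clay, so the full stress increment lies on the virgin compression line:
S_c = C_c·H/(1+e₀)·log₁₀(σ'_f/σ'_0) = 0.36×5.9/(1+1.02)×log₁₀(244/127)
    = 1.0515 × 0.28359 = 0.2982 m

S_c ≈ 298 mm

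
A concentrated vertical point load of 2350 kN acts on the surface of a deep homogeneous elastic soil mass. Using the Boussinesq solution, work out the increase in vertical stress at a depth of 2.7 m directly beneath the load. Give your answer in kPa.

Δσ_z ≈ 154 kPa

Boussinesq vertical stress below a point load on an elastic half-space:
Δσ_z = 3P/(2πz²) · [1 + (r/z)²]^(−5/2)
r/z = 0/2.7 = 0; [1+(r/z)²]^(−5/2) = 1.
Δσ_z = 3×2350/(2π×2.7²) × 1 = 153.92 × 1 = 153.9 kPa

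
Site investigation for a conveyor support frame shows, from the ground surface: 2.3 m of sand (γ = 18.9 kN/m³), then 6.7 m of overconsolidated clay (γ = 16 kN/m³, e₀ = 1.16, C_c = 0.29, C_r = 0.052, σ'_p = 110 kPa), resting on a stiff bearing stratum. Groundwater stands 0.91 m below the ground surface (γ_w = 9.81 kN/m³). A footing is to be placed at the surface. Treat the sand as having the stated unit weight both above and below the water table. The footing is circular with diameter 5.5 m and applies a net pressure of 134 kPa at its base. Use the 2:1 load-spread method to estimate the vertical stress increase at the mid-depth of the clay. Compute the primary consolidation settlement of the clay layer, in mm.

Mid-depth of clay below the ground surface: z = 2.3 + 6.7/2 = 5.65 m.
Total vertical stress at mid-clay: σ_v = 18.9×2.3 + 16×3.35 = 97.07 kPa.
Pore pressure: u = 9.81×(5.65 − 0.91) = 46.499 kPa.
Initial effective stress: σ'_0 = σ_v − u = 97.07 − 46.499 = 50.571 kPa.
Stress increase at mid-clay by the 2:1 spreading method:
Δσ ≈ qD²/(D+z)² = 134×5.5²/(5.5+5.65)² = 32.605 kPa
Final effective stress: σ'_f = 50.571 + 32.605 = 83.176 kPa.
σ'_f = 83.176 ≤ σ'_p = 110 kPa, so the clay remains overconsolidated and only the recompression index applies:
S_c = C_r·H/(1+e₀)·log₁₀(σ'_f/σ'_0) = 0.052×6.7/2.16×log₁₀(83.176/50.571)
    = 0.1613 × 0.2161 = 0.03486 m

S_c ≈ 34.9 mm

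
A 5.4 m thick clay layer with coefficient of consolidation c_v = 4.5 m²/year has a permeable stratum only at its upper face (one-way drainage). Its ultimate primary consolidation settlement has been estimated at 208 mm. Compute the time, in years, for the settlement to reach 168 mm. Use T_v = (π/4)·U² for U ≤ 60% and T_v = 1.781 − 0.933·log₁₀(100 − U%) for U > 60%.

t ≈ 3.78 years

Drainage path length: H_d = H = 5.4 m (single drainage).
U = S(t)/S_ult = 168/208 = 0.8077.
U > 60%: T_v = 1.781 − 0.933·log₁₀(100 − 80.769) = 0.58303.
t = T_v·H_d²/c_v = 0.58303×5.4²/4.5 = 3.778 years.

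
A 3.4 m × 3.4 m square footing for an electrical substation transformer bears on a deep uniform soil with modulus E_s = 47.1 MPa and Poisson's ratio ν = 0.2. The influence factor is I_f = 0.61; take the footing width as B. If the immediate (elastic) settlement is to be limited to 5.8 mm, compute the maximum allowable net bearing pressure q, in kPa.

E_s = 47.1 MPa = 47100 kPa.
S_e = q·B·(1−ν²)/E_s · I_f  ⇒  q = S_e·E_s / (B·(1−ν²)·I_f).
q = 0.0058 × 47100 / (3.4 × 0.96 × 0.61) = 137.2 kPa

q ≈ 137 kPa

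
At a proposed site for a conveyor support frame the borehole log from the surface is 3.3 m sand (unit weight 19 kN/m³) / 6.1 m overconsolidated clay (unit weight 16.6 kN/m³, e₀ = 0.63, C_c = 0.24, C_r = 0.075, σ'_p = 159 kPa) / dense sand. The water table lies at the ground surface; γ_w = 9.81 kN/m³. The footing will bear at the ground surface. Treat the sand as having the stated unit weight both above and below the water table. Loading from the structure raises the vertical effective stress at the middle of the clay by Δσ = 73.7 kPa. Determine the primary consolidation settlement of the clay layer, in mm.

S_c ≈ 109 mm

Mid-depth of clay below the ground surface: z = 3.3 + 6.1/2 = 6.35 m.
Total vertical stress at mid-clay: σ_v = 19×3.3 + 16.6×3.05 = 113.33 kPa.
Pore pressure: u = 9.81×(6.35 − 0) = 62.294 kPa.
Initial effective stress: σ'_0 = σ_v − u = 113.33 − 62.294 = 51.036 kPa.
Final effective stress: σ'_f = 51.036 + 73.7 = 124.74 kPa.
σ'_f = 124.74 ≤ σ'_p = 159 kPa, so the clay remains overconsolidated and only the recompression index applies:
S_c = C_r·H/(1+e₀)·log₁₀(σ'_f/σ'_0) = 0.075×6.1/1.63×log₁₀(124.74/51.036)
    = 0.28067 × 0.38813 = 0.1089 m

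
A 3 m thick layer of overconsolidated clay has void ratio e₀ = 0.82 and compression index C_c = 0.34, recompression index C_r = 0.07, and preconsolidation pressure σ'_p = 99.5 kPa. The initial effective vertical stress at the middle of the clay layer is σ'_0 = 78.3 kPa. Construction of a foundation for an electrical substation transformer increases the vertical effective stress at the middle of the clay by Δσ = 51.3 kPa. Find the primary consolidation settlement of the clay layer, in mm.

S_c ≈ 76.3 mm

Final effective stress: σ'_f = 78.3 + 51.3 = 129.6 kPa.
σ'_f = 129.6 > σ'_p = 99.5 kPa, so the stress path crosses the preconsolidation pressure — recompression up to σ'_p, then virgin compression beyond:
S_c = H/(1+e₀)·[C_r·log₁₀(σ'_p/σ'_0) + C_c·log₁₀(σ'_f/σ'_p)]
    = 3/1.82 × [0.07×log₁₀(99.5/78.3) + 0.34×log₁₀(129.6/99.5)]
    = 1.6484 × [0.0072843 + 0.039026] = 0.07634 m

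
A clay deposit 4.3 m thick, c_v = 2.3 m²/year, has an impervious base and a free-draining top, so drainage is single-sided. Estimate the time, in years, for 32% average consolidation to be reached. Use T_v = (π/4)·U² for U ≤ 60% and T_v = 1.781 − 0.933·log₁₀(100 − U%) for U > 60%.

t ≈ 0.647 years

Drainage path length: H_d = H = 4.3 m (single drainage).
U ≤ 60%: T_v = (π/4)·U² = (π/4)×0.32² = 0.080425.
t = T_v·H_d²/c_v = 0.080425×4.3²/2.3 = 0.6465 years.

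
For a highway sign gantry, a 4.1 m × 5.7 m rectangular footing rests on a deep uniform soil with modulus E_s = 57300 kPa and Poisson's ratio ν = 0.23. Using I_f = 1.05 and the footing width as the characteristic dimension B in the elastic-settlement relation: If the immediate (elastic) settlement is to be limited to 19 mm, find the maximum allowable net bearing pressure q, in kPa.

q ≈ 267 kPa

S_e = q·B·(1−ν²)/E_s · I_f  ⇒  q = S_e·E_s / (B·(1−ν²)·I_f).
q = 0.019 × 57300 / (4.1 × 0.9471 × 1.05) = 267 kPa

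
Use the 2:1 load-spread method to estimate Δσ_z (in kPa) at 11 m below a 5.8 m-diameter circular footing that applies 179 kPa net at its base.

By the 2:1 method the load spreads at 1 horizontal : 2 vertical, so at depth z the loaded area has grown by z in each plan dimension:
Δσ ≈ qD²/(D+z)² = 179×5.8²/(5.8+11)² = 21.335 kPa

Δσ_z ≈ 21.3 kPa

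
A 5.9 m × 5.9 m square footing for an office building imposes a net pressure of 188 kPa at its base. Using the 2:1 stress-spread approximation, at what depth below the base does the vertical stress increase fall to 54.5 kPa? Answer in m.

2:1 spreading — at depth z the loaded area has grown by z in each plan dimension:
qB²/(B+z)² = Δσ_z ⇒ z = B(√(q/Δσ_z) − 1) = 5.9×(√(188/54.5) − 1) = 5.058 m

z ≈ 5.06 m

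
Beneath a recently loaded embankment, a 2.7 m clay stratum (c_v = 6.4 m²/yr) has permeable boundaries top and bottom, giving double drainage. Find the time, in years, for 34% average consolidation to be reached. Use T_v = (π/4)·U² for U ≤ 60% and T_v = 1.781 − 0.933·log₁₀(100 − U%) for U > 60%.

Drainage path length: H_d = H/2 = 1.35 m (double drainage).
U ≤ 60%: T_v = (π/4)·U² = (π/4)×0.34² = 0.090792.
t = T_v·H_d²/c_v = 0.090792×1.35²/6.4 = 0.02585 years.

t ≈ 0.0259 years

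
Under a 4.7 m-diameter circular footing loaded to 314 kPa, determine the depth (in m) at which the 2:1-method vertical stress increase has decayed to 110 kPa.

2:1 spreading — at depth z the loaded area has grown by z in each plan dimension:
qD²/(D+z)² = Δσ_z ⇒ z = D(√(q/Δσ_z) − 1) = 4.7×(√(314/110) − 1) = 3.241 m

z ≈ 3.24 m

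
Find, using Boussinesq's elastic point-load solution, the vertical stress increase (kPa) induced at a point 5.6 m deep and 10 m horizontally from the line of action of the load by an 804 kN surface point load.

Boussinesq vertical stress below a point load on an elastic half-space:
Δσ_z = 3P/(2πz²) · [1 + (r/z)²]^(−5/2)
r/z = 10/5.6 = 1.7857; [1+(r/z)²]^(−5/2) = 0.027847.
Δσ_z = 3×804/(2π×5.6²) × 0.027847 = 12.241 × 0.027847 = 0.3409 kPa

Δσ_z ≈ 0.341 kPa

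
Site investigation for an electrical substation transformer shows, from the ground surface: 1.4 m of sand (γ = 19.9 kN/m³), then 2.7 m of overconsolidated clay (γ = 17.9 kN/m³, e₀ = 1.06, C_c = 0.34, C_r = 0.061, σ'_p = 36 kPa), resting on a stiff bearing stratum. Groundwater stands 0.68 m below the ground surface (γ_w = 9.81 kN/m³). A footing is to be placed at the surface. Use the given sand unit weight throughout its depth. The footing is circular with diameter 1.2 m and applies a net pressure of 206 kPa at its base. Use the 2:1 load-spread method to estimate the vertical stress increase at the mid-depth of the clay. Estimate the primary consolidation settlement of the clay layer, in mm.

Mid-depth of clay below the ground surface: z = 1.4 + 2.7/2 = 2.75 m.
Total vertical stress at mid-clay: σ_v = 19.9×1.4 + 17.9×1.35 = 52.025 kPa.
Pore pressure: u = 9.81×(2.75 − 0.68) = 20.307 kPa.
Initial effective stress: σ'_0 = σ_v − u = 52.025 − 20.307 = 31.718 kPa.
Stress increase at mid-clay by the 2:1 spreading method:
Δσ ≈ qD²/(D+z)² = 206×1.2²/(1.2+2.75)² = 19.012 kPa
Final effective stress: σ'_f = 31.718 + 19.012 = 50.73 kPa.
σ'_f = 50.73 > σ'_p = 36 kPa, so the stress path crosses the preconsolidation pressure — recompression up to σ'_p, then virgin compression beyond:
S_c = H/(1+e₀)·[C_r·log₁₀(σ'_p/σ'_0) + C_c·log₁₀(σ'_f/σ'_p)]
    = 2.7/2.06 × [0.061×log₁₀(36/31.718) + 0.34×log₁₀(50.73/36)]
    = 1.3107 × [0.0033548 + 0.050647] = 0.07078 m

S_c ≈ 70.8 mm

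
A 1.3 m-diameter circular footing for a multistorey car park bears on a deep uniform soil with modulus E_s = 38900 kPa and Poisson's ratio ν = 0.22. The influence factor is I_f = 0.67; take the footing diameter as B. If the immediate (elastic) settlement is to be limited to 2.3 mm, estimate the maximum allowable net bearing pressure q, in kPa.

S_e = q·B·(1−ν²)/E_s · I_f  ⇒  q = S_e·E_s / (B·(1−ν²)·I_f).
q = 0.0023 × 38900 / (1.3 × 0.9516 × 0.67) = 107.9 kPa

q ≈ 108 kPa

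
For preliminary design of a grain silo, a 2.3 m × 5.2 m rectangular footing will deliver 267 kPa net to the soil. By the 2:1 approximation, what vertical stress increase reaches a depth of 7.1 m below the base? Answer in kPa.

By the 2:1 method the load spreads at 1 horizontal : 2 vertical, so at depth z the loaded area has grown by z in each plan dimension:
Δσ = qBL/((B+z)(L+z)) = 267×2.3×5.2/((2.3+7.1)(5.2+7.1)) = 27.619 kPa

Δσ_z ≈ 27.6 kPa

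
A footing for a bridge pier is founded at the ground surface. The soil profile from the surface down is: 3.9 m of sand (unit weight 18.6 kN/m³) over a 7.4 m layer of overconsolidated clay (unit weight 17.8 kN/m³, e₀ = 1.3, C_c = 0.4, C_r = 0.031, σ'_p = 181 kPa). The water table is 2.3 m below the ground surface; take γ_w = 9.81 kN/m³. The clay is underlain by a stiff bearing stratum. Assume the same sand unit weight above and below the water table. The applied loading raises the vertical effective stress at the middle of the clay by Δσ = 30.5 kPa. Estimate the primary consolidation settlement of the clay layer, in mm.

Mid-depth of clay below the ground surface: z = 3.9 + 7.4/2 = 7.6 m.
Total vertical stress at mid-clay: σ_v = 18.6×3.9 + 17.8×3.7 = 138.4 kPa.
Pore pressure: u = 9.81×(7.6 − 2.3) = 51.993 kPa.
Initial effective stress: σ'_0 = σ_v − u = 138.4 − 51.993 = 86.407 kPa.
Final effective stress: σ'_f = 86.407 + 30.5 = 116.91 kPa.
σ'_f = 116.91 ≤ σ'_p = 181 kPa, so the clay remains overconsolidated and only the recompression index applies:
S_c = C_r·H/(1+e₀)·log₁₀(σ'_f/σ'_0) = 0.031×7.4/2.3×log₁₀(116.91/86.407)
    = 0.099739 × 0.1313 = 0.0131 m

S_c ≈ 13.1 mm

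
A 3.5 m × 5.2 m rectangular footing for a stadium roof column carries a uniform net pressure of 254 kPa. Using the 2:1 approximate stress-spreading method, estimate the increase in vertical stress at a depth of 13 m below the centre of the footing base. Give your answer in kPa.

By the 2:1 method the load spreads at 1 horizontal : 2 vertical, so at depth z the loaded area has grown by z in each plan dimension:
Δσ = qBL/((B+z)(L+z)) = 254×3.5×5.2/((3.5+13)(5.2+13)) = 15.394 kPa

Δσ_z ≈ 15.4 kPa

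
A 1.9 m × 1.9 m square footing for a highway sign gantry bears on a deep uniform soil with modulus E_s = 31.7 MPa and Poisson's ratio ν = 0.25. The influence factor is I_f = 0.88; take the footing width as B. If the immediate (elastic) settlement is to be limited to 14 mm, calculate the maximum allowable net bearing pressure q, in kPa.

q ≈ 283 kPa

E_s = 31.7 MPa = 31700 kPa.
S_e = q·B·(1−ν²)/E_s · I_f  ⇒  q = S_e·E_s / (B·(1−ν²)·I_f).
q = 0.014 × 31700 / (1.9 × 0.9375 × 0.88) = 283.1 kPa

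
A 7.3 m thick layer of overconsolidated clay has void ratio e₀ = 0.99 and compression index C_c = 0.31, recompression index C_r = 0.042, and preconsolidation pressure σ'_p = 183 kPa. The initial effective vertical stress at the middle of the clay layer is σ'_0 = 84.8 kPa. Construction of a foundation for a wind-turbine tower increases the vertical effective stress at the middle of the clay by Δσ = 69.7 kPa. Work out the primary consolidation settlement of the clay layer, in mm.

S_c ≈ 40.1 mm

Final effective stress: σ'_f = 84.8 + 69.7 = 154.5 kPa.
σ'_f = 154.5 ≤ σ'_p = 183 kPa, so the clay remains overconsolidated and only the recompression index applies:
S_c = C_r·H/(1+e₀)·log₁₀(σ'_f/σ'_0) = 0.042×7.3/1.99×log₁₀(154.5/84.8)
    = 0.15407 × 0.26053 = 0.04014 m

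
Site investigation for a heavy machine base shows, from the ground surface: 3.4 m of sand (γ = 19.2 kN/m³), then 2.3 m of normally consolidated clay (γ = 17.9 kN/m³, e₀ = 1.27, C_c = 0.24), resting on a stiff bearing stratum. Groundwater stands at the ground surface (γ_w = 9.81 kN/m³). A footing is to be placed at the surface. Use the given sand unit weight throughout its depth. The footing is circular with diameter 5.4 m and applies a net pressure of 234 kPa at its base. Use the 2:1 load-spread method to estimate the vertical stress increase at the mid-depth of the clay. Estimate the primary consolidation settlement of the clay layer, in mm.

Mid-depth of clay below the ground surface: z = 3.4 + 2.3/2 = 4.55 m.
Total vertical stress at mid-clay: σ_v = 19.2×3.4 + 17.9×1.15 = 85.865 kPa.
Pore pressure: u = 9.81×(4.55 − 0) = 44.636 kPa.
Initial effective stress: σ'_0 = σ_v − u = 85.865 − 44.636 = 41.229 kPa.
Stress increase at mid-clay by the 2:1 spreading method:
Δσ ≈ qD²/(D+z)² = 234×5.4²/(5.4+4.55)² = 68.922 kPa
Final effective stress: σ'_f = σ'_0 + Δσ = 41.229 + 68.922 = 110.15 kPa.
Normally consolidated clay, so the full stress increment lies on the virgin compression line:
S_c = C_c·H/(1+e₀)·log₁₀(σ'_f/σ'_0) = 0.24×2.3/(1+1.27)×log₁₀(110.15/41.229)
    = 0.24317 × 0.42678 = 0.1038 m

S_c ≈ 104 mm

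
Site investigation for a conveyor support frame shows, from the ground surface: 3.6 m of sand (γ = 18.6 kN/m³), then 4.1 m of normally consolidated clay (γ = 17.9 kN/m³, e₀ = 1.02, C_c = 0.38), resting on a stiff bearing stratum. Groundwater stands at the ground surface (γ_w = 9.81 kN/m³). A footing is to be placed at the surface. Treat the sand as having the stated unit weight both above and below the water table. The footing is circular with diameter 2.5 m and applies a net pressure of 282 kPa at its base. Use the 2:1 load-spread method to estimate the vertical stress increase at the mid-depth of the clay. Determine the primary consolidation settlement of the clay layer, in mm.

S_c ≈ 147 mm

Mid-depth of clay below the ground surface: z = 3.6 + 4.1/2 = 5.65 m.
Total vertical stress at mid-clay: σ_v = 18.6×3.6 + 17.9×2.05 = 103.66 kPa.
Pore pressure: u = 9.81×(5.65 − 0) = 55.427 kPa.
Initial effective stress: σ'_0 = σ_v − u = 103.66 − 55.427 = 48.233 kPa.
Stress increase at mid-clay by the 2:1 spreading method:
Δσ ≈ qD²/(D+z)² = 282×2.5²/(2.5+5.65)² = 26.535 kPa
Final effective stress: σ'_f = σ'_0 + Δσ = 48.233 + 26.535 = 74.768 kPa.
Normally consolidated clay, so the full stress increment lies on the virgin compression line:
S_c = C_c·H/(1+e₀)·log₁₀(σ'_f/σ'_0) = 0.38×4.1/(1+1.02)×log₁₀(74.768/48.233)
    = 0.77129 × 0.19037 = 0.1468 m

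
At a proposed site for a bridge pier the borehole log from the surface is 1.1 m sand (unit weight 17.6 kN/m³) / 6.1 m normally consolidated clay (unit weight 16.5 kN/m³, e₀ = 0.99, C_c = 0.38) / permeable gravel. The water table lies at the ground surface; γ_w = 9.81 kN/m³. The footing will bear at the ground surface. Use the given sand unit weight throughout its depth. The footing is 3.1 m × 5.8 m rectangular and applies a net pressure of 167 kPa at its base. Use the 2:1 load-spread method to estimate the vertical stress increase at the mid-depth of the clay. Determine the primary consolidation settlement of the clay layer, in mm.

S_c ≈ 451 mm

Mid-depth of clay below the ground surface: z = 1.1 + 6.1/2 = 4.15 m.
Total vertical stress at mid-clay: σ_v = 17.6×1.1 + 16.5×3.05 = 69.685 kPa.
Pore pressure: u = 9.81×(4.15 − 0) = 40.712 kPa.
Initial effective stress: σ'_0 = σ_v − u = 69.685 − 40.712 = 28.973 kPa.
Stress increase at mid-clay by the 2:1 spreading method:
Δσ = qBL/((B+z)(L+z)) = 167×3.1×5.8/((3.1+4.15)(5.8+4.15)) = 41.624 kPa
Final effective stress: σ'_f = σ'_0 + Δσ = 28.973 + 41.624 = 70.597 kPa.
Normally consolidated clay, so the full stress increment lies on the virgin compression line:
S_c = C_c·H/(1+e₀)·log₁₀(σ'_f/σ'_0) = 0.38×6.1/(1+0.99)×log₁₀(70.597/28.973)
    = 1.1648 × 0.38679 = 0.4505 m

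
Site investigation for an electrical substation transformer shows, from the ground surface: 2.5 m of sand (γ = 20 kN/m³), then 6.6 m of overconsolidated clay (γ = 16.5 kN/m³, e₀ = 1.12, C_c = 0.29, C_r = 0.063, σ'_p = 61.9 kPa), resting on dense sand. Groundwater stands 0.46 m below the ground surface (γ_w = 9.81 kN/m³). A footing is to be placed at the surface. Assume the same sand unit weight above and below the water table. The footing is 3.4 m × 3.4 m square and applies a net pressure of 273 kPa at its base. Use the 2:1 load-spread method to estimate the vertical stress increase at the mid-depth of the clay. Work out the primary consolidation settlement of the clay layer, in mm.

Mid-depth of clay below the ground surface: z = 2.5 + 6.6/2 = 5.8 m.
Total vertical stress at mid-clay: σ_v = 20×2.5 + 16.5×3.3 = 104.45 kPa.
Pore pressure: u = 9.81×(5.8 − 0.46) = 52.385 kPa.
Initial effective stress: σ'_0 = σ_v − u = 104.45 − 52.385 = 52.065 kPa.
Stress increase at mid-clay by the 2:1 spreading method:
Δσ = qBL/((B+z)(L+z)) = 273×3.4×3.4/((3.4+5.8)(3.4+5.8)) = 37.286 kPa
Final effective stress: σ'_f = 52.065 + 37.286 = 89.351 kPa.
σ'_f = 89.351 > σ'_p = 61.9 kPa, so the stress path crosses the preconsolidation pressure — recompression up to σ'_p, then virgin compression beyond:
S_c = H/(1+e₀)·[C_r·log₁₀(σ'_p/σ'_0) + C_c·log₁₀(σ'_f/σ'_p)]
    = 6.6/2.12 × [0.063×log₁₀(61.9/52.065) + 0.29×log₁₀(89.351/61.9)]
    = 3.1132 × [0.0047341 + 0.046229] = 0.1587 m

S_c ≈ 159 mm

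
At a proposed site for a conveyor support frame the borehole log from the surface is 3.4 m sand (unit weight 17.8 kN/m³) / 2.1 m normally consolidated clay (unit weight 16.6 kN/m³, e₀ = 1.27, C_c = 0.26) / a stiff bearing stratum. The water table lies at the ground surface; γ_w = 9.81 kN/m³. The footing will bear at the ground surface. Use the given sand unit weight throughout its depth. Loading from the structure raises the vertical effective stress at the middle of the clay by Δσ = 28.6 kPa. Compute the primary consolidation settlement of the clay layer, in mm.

Mid-depth of clay below the ground surface: z = 3.4 + 2.1/2 = 4.45 m.
Total vertical stress at mid-clay: σ_v = 17.8×3.4 + 16.6×1.05 = 77.95 kPa.
Pore pressure: u = 9.81×(4.45 − 0) = 43.655 kPa.
Initial effective stress: σ'_0 = σ_v − u = 77.95 − 43.655 = 34.295 kPa.
Final effective stress: σ'_f = σ'_0 + Δσ = 34.295 + 28.6 = 62.895 kPa.
Normally consolidated clay, so the full stress increment lies on the virgin compression line:
S_c = C_c·H/(1+e₀)·log₁₀(σ'_f/σ'_0) = 0.26×2.1/(1+1.27)×log₁₀(62.895/34.295)
    = 0.24053 × 0.26339 = 0.06335 m

S_c ≈ 63.4 mm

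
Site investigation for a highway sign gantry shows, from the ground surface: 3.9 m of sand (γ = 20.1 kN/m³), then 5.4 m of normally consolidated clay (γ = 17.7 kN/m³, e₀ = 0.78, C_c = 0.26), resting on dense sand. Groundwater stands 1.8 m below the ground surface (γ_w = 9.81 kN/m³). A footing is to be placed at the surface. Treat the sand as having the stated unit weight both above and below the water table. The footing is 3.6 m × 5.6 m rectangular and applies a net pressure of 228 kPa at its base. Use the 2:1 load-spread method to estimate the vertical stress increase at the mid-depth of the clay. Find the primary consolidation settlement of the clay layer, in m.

Mid-depth of clay below the ground surface: z = 3.9 + 5.4/2 = 6.6 m.
Total vertical stress at mid-clay: σ_v = 20.1×3.9 + 17.7×2.7 = 126.18 kPa.
Pore pressure: u = 9.81×(6.6 − 1.8) = 47.088 kPa.
Initial effective stress: σ'_0 = σ_v − u = 126.18 − 47.088 = 79.092 kPa.
Stress increase at mid-clay by the 2:1 spreading method:
Δσ = qBL/((B+z)(L+z)) = 228×3.6×5.6/((3.6+6.6)(5.6+6.6)) = 36.937 kPa
Final effective stress: σ'_f = σ'_0 + Δσ = 79.092 + 36.937 = 116.03 kPa.
Normally consolidated clay, so the full stress increment lies on the virgin compression line:
S_c = C_c·H/(1+e₀)·log₁₀(σ'_f/σ'_0) = 0.26×5.4/(1+0.78)×log₁₀(116.03/79.092)
    = 0.78876 × 0.16644 = 0.1313 m

S_c ≈ 0.131 m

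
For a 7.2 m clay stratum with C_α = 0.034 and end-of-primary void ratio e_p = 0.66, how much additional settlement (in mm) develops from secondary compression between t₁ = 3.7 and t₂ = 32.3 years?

Secondary compression: S_s = C_α·H/(1+e_p)·log₁₀(t₂/t₁)
S_s = 0.034×7.2/(1+0.66)×log₁₀(32.3/3.7)
    = 0.1475 × 0.941 = 0.1388 m

S_s ≈ 139 mm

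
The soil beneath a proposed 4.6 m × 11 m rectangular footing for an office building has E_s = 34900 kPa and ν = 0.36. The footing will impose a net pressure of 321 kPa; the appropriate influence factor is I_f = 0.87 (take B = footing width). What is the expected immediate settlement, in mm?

Immediate (elastic) settlement: S_e = q·B·(1−ν²)/E_s · I_f.
S_e = 321 × 4.6 × (1 − 0.36²) / 34900 × 0.87
    = 321 × 4.6 × 0.8704 / 34900 × 0.87
    = 0.03204 m = 32.04 mm

S_e ≈ 32 mm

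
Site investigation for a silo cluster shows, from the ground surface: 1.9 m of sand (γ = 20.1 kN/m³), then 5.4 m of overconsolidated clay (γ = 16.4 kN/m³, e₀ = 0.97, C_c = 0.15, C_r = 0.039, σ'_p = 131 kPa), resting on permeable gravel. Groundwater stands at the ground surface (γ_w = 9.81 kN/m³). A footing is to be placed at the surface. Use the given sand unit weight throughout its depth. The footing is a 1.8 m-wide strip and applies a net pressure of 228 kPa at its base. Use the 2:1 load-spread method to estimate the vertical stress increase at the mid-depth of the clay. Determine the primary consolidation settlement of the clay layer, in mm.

S_c ≈ 46.4 mm

Mid-depth of clay below the ground surface: z = 1.9 + 5.4/2 = 4.6 m.
Total vertical stress at mid-clay: σ_v = 20.1×1.9 + 16.4×2.7 = 82.47 kPa.
Pore pressure: u = 9.81×(4.6 − 0) = 45.126 kPa.
Initial effective stress: σ'_0 = σ_v − u = 82.47 − 45.126 = 37.344 kPa.
Stress increase at mid-clay by the 2:1 spreading method:
Δσ = qB/(B+z) = 228×1.8/(1.8+4.6) = 64.125 kPa
Final effective stress: σ'_f = 37.344 + 64.125 = 101.47 kPa.
σ'_f = 101.47 ≤ σ'_p = 131 kPa, so the clay remains overconsolidated and only the recompression index applies:
S_c = C_r·H/(1+e₀)·log₁₀(σ'_f/σ'_0) = 0.039×5.4/1.97×log₁₀(101.47/37.344)
    = 0.1069 × 0.43412 = 0.04641 m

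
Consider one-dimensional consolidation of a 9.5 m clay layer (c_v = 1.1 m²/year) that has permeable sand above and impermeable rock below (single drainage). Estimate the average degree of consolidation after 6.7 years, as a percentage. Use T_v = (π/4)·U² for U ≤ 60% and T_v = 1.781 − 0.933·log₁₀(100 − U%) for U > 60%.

U ≈ 32.2 %

Drainage path length: H_d = H = 9.5 m (single drainage).
T_v = c_v·t/H_d² = 1.1×6.7/9.5² = 0.081662.
T_v = 0.081662 corresponds to the U ≤ 60% branch:
U = √(4T_v/π) = 0.3225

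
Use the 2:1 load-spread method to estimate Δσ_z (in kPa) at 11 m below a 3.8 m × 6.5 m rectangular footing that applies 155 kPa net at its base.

Δσ_z ≈ 14.8 kPa

By the 2:1 method the load spreads at 1 horizontal : 2 vertical, so at depth z the loaded area has grown by z in each plan dimension:
Δσ = qBL/((B+z)(L+z)) = 155×3.8×6.5/((3.8+11)(6.5+11)) = 14.782 kPa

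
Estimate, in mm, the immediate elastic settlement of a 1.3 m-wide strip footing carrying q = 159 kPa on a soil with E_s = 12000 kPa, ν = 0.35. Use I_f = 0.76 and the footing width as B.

S_e ≈ 11.5 mm

Immediate (elastic) settlement: S_e = q·B·(1−ν²)/E_s · I_f.
S_e = 159 × 1.3 × (1 − 0.35²) / 12000 × 0.76
    = 159 × 1.3 × 0.8775 / 12000 × 0.76
    = 0.01149 m = 11.49 mm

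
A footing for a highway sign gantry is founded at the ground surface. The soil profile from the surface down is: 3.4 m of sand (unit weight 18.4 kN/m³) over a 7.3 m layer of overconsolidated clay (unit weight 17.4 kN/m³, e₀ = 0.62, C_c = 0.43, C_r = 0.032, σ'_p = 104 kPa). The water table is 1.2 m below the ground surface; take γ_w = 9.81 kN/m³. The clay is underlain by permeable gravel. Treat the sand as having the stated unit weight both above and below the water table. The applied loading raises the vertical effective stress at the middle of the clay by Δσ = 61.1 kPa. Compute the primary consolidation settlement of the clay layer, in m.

Mid-depth of clay below the ground surface: z = 3.4 + 7.3/2 = 7.05 m.
Total vertical stress at mid-clay: σ_v = 18.4×3.4 + 17.4×3.65 = 126.07 kPa.
Pore pressure: u = 9.81×(7.05 − 1.2) = 57.389 kPa.
Initial effective stress: σ'_0 = σ_v − u = 126.07 − 57.389 = 68.681 kPa.
Final effective stress: σ'_f = 68.681 + 61.1 = 129.78 kPa.
σ'_f = 129.78 > σ'_p = 104 kPa, so the stress path crosses the preconsolidation pressure — recompression up to σ'_p, then virgin compression beyond:
S_c = H/(1+e₀)·[C_r·log₁₀(σ'_p/σ'_0) + C_c·log₁₀(σ'_f/σ'_p)]
    = 7.3/1.62 × [0.032×log₁₀(104/68.681) + 0.43×log₁₀(129.78/104)]
    = 4.5062 × [0.0057663 + 0.041355] = 0.2123 m

S_c ≈ 0.212 m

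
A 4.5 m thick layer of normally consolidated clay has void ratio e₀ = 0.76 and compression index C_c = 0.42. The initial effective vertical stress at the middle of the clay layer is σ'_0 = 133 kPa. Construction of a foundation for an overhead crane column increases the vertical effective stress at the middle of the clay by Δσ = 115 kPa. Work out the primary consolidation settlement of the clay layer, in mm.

S_c ≈ 291 mm

Final effective stress: σ'_f = σ'_0 + Δσ = 133 + 115 = 248 kPa.
Normally consolidated clay, so the full stress increment lies on the virgin compression line:
S_c = C_c·H/(1+e₀)·log₁₀(σ'_f/σ'_0) = 0.42×4.5/(1+0.76)×log₁₀(248/133)
    = 1.0739 × 0.2706 = 0.2906 m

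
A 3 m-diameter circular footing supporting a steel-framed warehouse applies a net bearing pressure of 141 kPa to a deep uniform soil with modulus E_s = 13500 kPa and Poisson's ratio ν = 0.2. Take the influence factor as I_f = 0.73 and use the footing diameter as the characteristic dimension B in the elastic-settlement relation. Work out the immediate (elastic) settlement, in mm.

S_e ≈ 22 mm

Immediate (elastic) settlement: S_e = q·B·(1−ν²)/E_s · I_f.
S_e = 141 × 3 × (1 − 0.2²) / 13500 × 0.73
    = 141 × 3 × 0.96 / 13500 × 0.73
    = 0.02196 m = 21.96 mm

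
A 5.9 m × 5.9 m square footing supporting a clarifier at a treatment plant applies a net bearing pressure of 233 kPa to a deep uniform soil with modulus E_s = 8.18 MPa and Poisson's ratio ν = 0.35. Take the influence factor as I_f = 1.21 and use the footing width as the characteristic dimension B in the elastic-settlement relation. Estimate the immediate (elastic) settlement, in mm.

Immediate (elastic) settlement: S_e = q·B·(1−ν²)/E_s · I_f.
E_s = 8.18 MPa = 8180 kPa.
S_e = 233 × 5.9 × (1 − 0.35²) / 8180 × 1.21
    = 233 × 5.9 × 0.8775 / 8180 × 1.21
    = 0.1784 m = 178.4 mm

S_e ≈ 178 mm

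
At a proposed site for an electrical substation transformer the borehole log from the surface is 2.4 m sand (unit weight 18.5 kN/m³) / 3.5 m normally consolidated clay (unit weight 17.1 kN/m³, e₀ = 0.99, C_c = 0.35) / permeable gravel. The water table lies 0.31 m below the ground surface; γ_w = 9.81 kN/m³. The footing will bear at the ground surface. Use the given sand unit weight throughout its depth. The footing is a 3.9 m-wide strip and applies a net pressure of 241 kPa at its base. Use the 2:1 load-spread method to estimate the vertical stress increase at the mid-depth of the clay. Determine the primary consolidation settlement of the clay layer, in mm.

S_c ≈ 383 mm

Mid-depth of clay below the ground surface: z = 2.4 + 3.5/2 = 4.15 m.
Total vertical stress at mid-clay: σ_v = 18.5×2.4 + 17.1×1.75 = 74.325 kPa.
Pore pressure: u = 9.81×(4.15 − 0.31) = 37.67 kPa.
Initial effective stress: σ'_0 = σ_v − u = 74.325 − 37.67 = 36.655 kPa.
Stress increase at mid-clay by the 2:1 spreading method:
Δσ = qB/(B+z) = 241×3.9/(3.9+4.15) = 116.76 kPa
Final effective stress: σ'_f = σ'_0 + Δσ = 36.655 + 116.76 = 153.42 kPa.
Normally consolidated clay, so the full stress increment lies on the virgin compression line:
S_c = C_c·H/(1+e₀)·log₁₀(σ'_f/σ'_0) = 0.35×3.5/(1+0.99)×log₁₀(153.42/36.655)
    = 0.61558 × 0.62175 = 0.3827 m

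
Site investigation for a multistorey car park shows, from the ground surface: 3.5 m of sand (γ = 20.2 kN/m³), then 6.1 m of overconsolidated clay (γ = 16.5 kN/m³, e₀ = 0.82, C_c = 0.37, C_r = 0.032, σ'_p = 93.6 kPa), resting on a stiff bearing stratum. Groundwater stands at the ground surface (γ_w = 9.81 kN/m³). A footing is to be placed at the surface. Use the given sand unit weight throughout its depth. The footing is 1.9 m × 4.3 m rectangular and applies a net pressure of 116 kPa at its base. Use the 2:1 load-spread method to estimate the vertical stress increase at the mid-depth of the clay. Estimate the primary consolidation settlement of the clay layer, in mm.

Mid-depth of clay below the ground surface: z = 3.5 + 6.1/2 = 6.55 m.
Total vertical stress at mid-clay: σ_v = 20.2×3.5 + 16.5×3.05 = 121.03 kPa.
Pore pressure: u = 9.81×(6.55 − 0) = 64.255 kPa.
Initial effective stress: σ'_0 = σ_v − u = 121.03 − 64.255 = 56.775 kPa.
Stress increase at mid-clay by the 2:1 spreading method:
Δσ = qBL/((B+z)(L+z)) = 116×1.9×4.3/((1.9+6.55)(4.3+6.55)) = 10.337 kPa
Final effective stress: σ'_f = 56.775 + 10.337 = 67.112 kPa.
σ'_f = 67.112 ≤ σ'_p = 93.6 kPa, so the clay remains overconsolidated and only the recompression index applies:
S_c = C_r·H/(1+e₀)·log₁₀(σ'_f/σ'_0) = 0.032×6.1/1.82×log₁₀(67.112/56.775)
    = 0.10725 × 0.072643 = 0.007791 m

S_c ≈ 7.79 mm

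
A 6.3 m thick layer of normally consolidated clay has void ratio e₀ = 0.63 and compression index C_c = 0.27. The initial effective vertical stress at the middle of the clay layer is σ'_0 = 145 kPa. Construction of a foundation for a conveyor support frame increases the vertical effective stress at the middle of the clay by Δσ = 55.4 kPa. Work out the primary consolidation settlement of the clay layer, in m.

S_c ≈ 0.147 m

Final effective stress: σ'_f = σ'_0 + Δσ = 145 + 55.4 = 200.4 kPa.
Normally consolidated clay, so the full stress increment lies on the virgin compression line:
S_c = C_c·H/(1+e₀)·log₁₀(σ'_f/σ'_0) = 0.27×6.3/(1+0.63)×log₁₀(200.4/145)
    = 1.0436 × 0.14053 = 0.1467 m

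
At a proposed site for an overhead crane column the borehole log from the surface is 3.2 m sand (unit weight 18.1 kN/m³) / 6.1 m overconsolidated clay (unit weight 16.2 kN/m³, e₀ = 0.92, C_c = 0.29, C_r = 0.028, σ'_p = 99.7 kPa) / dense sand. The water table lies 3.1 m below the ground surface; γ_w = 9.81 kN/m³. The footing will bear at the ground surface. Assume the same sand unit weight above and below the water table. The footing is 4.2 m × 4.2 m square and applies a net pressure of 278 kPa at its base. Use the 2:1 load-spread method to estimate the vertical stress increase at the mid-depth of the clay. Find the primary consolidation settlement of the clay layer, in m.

S_c ≈ 0.0888 m

Mid-depth of clay below the ground surface: z = 3.2 + 6.1/2 = 6.25 m.
Total vertical stress at mid-clay: σ_v = 18.1×3.2 + 16.2×3.05 = 107.33 kPa.
Pore pressure: u = 9.81×(6.25 − 3.1) = 30.902 kPa.
Initial effective stress: σ'_0 = σ_v − u = 107.33 − 30.902 = 76.428 kPa.
Stress increase at mid-clay by the 2:1 spreading method:
Δσ = qBL/((B+z)(L+z)) = 278×4.2×4.2/((4.2+6.25)(4.2+6.25)) = 44.907 kPa
Final effective stress: σ'_f = 76.428 + 44.907 = 121.33 kPa.
σ'_f = 121.33 > σ'_p = 99.7 kPa, so the stress path crosses the preconsolidation pressure — recompression up to σ'_p, then virgin compression beyond:
S_c = H/(1+e₀)·[C_r·log₁₀(σ'_p/σ'_0) + C_c·log₁₀(σ'_f/σ'_p)]
    = 6.1/1.92 × [0.028×log₁₀(99.7/76.428) + 0.29×log₁₀(121.33/99.7)]
    = 3.1771 × [0.0032324 + 0.024729] = 0.08884 m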